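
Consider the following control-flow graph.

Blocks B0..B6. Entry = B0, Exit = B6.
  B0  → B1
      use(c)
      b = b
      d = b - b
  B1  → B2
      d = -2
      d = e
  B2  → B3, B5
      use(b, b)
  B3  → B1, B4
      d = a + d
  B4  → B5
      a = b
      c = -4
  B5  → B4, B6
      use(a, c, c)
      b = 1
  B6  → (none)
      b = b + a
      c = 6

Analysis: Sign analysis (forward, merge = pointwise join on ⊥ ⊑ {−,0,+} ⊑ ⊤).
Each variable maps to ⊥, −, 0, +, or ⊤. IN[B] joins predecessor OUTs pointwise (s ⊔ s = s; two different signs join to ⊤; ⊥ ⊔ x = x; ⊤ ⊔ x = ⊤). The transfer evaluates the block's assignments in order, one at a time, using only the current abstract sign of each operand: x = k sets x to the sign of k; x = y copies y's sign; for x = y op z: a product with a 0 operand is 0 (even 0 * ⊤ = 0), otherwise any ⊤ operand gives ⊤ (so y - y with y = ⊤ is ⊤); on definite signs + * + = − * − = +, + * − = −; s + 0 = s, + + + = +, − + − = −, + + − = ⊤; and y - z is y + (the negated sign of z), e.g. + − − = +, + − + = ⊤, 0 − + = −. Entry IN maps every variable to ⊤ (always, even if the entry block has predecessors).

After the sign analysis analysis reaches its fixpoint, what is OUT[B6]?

Answer: {a: ⊤, b: ⊤, c: +, d: ⊤, e: ⊤, f: ⊤}

Derivation:
Converged values:
  B0:   IN=(all ⊤)   OUT=(all ⊤)
  B1:   IN=(all ⊤)   OUT=(all ⊤)
  B2:   IN=(all ⊤)   OUT=(all ⊤)
  B3:   IN=(all ⊤)   OUT=(all ⊤)
  B4:   IN=(all ⊤)   OUT={c:-; rest ⊤}
  B5:   IN=(all ⊤)   OUT={b:+; rest ⊤}
  B6:   IN={b:+; rest ⊤}   OUT={c:+; rest ⊤}

Merge at B6: IN[B6] = OUT[B5] = {a: ⊤, b: +, c: ⊤, d: ⊤, e: ⊤, f: ⊤}
Applying B6's transfer function to that IN value gives OUT[B6] (row B6 above).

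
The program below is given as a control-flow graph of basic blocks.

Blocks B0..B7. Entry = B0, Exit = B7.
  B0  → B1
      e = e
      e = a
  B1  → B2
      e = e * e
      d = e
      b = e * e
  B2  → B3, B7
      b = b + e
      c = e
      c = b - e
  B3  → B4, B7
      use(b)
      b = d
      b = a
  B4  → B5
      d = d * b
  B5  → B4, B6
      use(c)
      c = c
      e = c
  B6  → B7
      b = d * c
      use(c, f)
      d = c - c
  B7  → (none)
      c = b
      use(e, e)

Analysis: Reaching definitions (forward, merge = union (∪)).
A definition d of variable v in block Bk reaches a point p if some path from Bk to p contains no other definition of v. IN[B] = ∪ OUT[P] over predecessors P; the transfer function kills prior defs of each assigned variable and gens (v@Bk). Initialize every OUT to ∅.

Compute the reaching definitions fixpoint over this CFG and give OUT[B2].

Answer: {b@B2, c@B2, d@B1, e@B1}

Trace:
Per-block solution:
  B0:   IN={}   OUT={e@B0}
  B1:   IN={e@B0}   OUT={b@B1, d@B1, e@B1}
  B2:   IN={b@B1, d@B1, e@B1}   OUT={b@B2, c@B2, d@B1, e@B1}
  B3:   IN={b@B2, c@B2, d@B1, e@B1}   OUT={b@B3, c@B2, d@B1, e@B1}
  B4:   IN={b@B3, c@B2, c@B5, d@B1, d@B4, e@B1, e@B5}   OUT={b@B3, c@B2, c@B5, d@B4, e@B1, e@B5}
  B5:   IN={b@B3, c@B2, c@B5, d@B4, e@B1, e@B5}   OUT={b@B3, c@B5, d@B4, e@B5}
  B6:   IN={b@B3, c@B5, d@B4, e@B5}   OUT={b@B6, c@B5, d@B6, e@B5}
  B7:   IN={b@B2, b@B3, b@B6, c@B2, c@B5, d@B1, d@B6, e@B1, e@B5}   OUT={b@B2, b@B3, b@B6, c@B7, d@B1, d@B6, e@B1, e@B5}

Merge at B2: IN[B2] = OUT[B1] = {b@B1, d@B1, e@B1}
Applying B2's transfer function to that IN value gives OUT[B2] (row B2 above).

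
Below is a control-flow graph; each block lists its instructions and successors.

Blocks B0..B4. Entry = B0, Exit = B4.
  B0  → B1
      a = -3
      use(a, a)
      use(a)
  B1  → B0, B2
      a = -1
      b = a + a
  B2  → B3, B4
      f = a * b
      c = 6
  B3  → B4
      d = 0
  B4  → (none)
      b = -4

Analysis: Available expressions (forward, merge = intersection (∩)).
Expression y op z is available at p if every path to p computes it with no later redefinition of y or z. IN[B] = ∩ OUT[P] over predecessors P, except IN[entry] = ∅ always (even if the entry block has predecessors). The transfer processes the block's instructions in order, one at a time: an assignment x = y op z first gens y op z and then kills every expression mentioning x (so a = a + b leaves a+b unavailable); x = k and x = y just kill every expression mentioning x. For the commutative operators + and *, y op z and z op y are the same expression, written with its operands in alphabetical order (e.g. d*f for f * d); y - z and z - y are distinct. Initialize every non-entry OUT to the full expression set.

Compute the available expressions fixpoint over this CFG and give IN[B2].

Converged values:
  B0:   IN={}   OUT={}
  B1:   IN={}   OUT={a+a}
  B2:   IN={a+a}   OUT={a*b, a+a}
  B3:   IN={a*b, a+a}   OUT={a*b, a+a}
  B4:   IN={a*b, a+a}   OUT={a+a}

Merge at B2: IN[B2] = OUT[B1] = {a+a}

Answer: {a+a}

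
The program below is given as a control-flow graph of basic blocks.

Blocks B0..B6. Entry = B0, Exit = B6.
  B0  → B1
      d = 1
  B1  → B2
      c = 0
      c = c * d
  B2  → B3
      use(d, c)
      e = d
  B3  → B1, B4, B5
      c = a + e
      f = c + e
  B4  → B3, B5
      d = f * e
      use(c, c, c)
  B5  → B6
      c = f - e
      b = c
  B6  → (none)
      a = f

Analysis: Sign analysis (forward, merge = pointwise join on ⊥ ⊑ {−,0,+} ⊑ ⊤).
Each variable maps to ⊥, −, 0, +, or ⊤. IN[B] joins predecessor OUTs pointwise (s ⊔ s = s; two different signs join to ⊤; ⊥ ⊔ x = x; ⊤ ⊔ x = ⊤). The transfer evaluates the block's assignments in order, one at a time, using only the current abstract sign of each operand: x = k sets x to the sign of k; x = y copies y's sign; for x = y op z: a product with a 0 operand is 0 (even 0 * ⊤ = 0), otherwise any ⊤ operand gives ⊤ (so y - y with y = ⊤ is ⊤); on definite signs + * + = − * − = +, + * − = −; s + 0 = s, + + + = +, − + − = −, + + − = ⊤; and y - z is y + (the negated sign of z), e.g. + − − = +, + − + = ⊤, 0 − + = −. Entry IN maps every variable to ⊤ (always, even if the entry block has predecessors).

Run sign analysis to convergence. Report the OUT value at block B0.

Answer: {a: ⊤, b: ⊤, c: ⊤, d: +, e: ⊤, f: ⊤}

Derivation:
Per-block solution:
  B0: | IN=(all ⊤) | OUT={d:+; rest ⊤}
  B1: | IN=(all ⊤) | OUT={c:0; rest ⊤}
  B2: | IN={c:0; rest ⊤} | OUT={c:0; rest ⊤}
  B3: | IN=(all ⊤) | OUT=(all ⊤)
  B4: | IN=(all ⊤) | OUT=(all ⊤)
  B5: | IN=(all ⊤) | OUT=(all ⊤)
  B6: | IN=(all ⊤) | OUT=(all ⊤)

B0 is the boundary node: IN[B0] = {a: ⊤, b: ⊤, c: ⊤, d: ⊤, e: ⊤, f: ⊤}
Applying B0's transfer function to that IN value gives OUT[B0] (row B0 above).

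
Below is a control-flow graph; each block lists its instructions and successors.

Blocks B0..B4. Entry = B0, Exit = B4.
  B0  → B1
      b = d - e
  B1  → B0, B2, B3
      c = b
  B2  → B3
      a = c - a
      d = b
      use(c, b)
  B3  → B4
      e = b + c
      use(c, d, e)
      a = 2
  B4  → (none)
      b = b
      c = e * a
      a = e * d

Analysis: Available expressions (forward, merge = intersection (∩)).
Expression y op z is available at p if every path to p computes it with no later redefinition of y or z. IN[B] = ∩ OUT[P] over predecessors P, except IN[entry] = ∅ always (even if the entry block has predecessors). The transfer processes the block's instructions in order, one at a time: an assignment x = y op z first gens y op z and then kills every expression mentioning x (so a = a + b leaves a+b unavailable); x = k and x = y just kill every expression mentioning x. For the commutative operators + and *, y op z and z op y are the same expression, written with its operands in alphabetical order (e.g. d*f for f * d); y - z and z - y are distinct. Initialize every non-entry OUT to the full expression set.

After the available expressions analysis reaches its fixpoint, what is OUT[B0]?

Fixpoint table:
  B0:   IN={}   OUT={d-e}
  B1:   IN={d-e}   OUT={d-e}
  B2:   IN={d-e}   OUT={}
  B3:   IN={}   OUT={b+c}
  B4:   IN={b+c}   OUT={d*e}

Merge at B0 (entry node, so the boundary value {} is joined with the incoming edge(s)): IN[B0] = {} ∩ OUT[B1] = {}
Applying B0's transfer function to that IN value gives OUT[B0] (row B0 above).

Answer: {d-e}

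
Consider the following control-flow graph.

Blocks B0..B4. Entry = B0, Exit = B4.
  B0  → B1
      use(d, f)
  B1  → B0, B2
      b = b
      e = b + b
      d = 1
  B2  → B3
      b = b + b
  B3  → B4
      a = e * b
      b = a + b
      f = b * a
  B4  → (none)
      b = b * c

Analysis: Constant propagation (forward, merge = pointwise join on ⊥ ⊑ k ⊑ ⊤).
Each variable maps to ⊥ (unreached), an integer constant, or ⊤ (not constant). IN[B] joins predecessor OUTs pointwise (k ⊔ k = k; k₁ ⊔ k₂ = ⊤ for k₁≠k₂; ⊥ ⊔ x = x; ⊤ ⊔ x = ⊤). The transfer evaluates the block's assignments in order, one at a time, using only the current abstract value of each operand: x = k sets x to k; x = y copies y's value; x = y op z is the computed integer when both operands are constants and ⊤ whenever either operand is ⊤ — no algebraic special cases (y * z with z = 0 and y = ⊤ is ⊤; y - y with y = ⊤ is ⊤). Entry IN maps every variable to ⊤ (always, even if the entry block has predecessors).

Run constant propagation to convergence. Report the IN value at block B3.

Fixpoint table:
  B0:  IN=(all ⊤)  OUT=(all ⊤)
  B1:  IN=(all ⊤)  OUT={d:1; rest ⊤}
  B2:  IN={d:1; rest ⊤}  OUT={d:1; rest ⊤}
  B3:  IN={d:1; rest ⊤}  OUT={d:1; rest ⊤}
  B4:  IN={d:1; rest ⊤}  OUT={d:1; rest ⊤}

Merge at B3: IN[B3] = OUT[B2] = {a: ⊤, b: ⊤, c: ⊤, d: 1, e: ⊤, f: ⊤}

Answer: {a: ⊤, b: ⊤, c: ⊤, d: 1, e: ⊤, f: ⊤}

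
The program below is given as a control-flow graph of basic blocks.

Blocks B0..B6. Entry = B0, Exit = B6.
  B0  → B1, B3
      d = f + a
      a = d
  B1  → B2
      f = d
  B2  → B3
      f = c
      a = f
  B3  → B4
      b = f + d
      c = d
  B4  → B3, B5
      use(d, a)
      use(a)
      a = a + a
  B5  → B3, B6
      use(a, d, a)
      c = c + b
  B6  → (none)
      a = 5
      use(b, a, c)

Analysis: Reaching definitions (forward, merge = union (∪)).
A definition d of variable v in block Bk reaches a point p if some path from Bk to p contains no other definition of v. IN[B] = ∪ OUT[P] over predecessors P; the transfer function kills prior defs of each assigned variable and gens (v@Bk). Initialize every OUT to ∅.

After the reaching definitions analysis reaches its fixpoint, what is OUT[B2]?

Answer: {a@B2, d@B0, f@B2}

Trace:
Converged values:
  B0: | IN={} | OUT={a@B0, d@B0}
  B1: | IN={a@B0, d@B0} | OUT={a@B0, d@B0, f@B1}
  B2: | IN={a@B0, d@B0, f@B1} | OUT={a@B2, d@B0, f@B2}
  B3: | IN={a@B0, a@B2, a@B4, b@B3, c@B3, c@B5, d@B0, f@B2} | OUT={a@B0, a@B2, a@B4, b@B3, c@B3, d@B0, f@B2}
  B4: | IN={a@B0, a@B2, a@B4, b@B3, c@B3, d@B0, f@B2} | OUT={a@B4, b@B3, c@B3, d@B0, f@B2}
  B5: | IN={a@B4, b@B3, c@B3, d@B0, f@B2} | OUT={a@B4, b@B3, c@B5, d@B0, f@B2}
  B6: | IN={a@B4, b@B3, c@B5, d@B0, f@B2} | OUT={a@B6, b@B3, c@B5, d@B0, f@B2}

Merge at B2: IN[B2] = OUT[B1] = {a@B0, d@B0, f@B1}
Applying B2's transfer function to that IN value gives OUT[B2] (row B2 above).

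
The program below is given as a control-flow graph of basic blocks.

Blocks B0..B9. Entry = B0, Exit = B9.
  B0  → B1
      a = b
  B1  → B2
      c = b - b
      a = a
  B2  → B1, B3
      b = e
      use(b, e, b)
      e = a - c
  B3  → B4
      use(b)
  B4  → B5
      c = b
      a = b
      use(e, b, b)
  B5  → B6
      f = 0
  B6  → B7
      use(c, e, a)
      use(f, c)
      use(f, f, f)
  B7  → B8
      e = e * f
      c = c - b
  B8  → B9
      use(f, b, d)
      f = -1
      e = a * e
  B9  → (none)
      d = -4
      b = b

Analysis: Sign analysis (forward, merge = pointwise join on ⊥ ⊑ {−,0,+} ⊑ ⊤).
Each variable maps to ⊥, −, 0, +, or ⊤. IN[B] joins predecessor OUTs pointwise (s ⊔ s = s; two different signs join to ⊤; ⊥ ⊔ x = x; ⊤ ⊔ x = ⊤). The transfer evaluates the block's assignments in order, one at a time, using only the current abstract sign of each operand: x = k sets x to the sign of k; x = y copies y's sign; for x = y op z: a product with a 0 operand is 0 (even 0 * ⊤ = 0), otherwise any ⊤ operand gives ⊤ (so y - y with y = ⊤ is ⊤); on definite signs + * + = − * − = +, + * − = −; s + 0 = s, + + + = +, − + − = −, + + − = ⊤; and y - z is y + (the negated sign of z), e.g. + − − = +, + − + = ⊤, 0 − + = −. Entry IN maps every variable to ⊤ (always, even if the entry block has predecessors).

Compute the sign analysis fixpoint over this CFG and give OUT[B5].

Per-block solution:
  B0:  IN=(all ⊤)  OUT=(all ⊤)
  B1:  IN=(all ⊤)  OUT=(all ⊤)
  B2:  IN=(all ⊤)  OUT=(all ⊤)
  B3:  IN=(all ⊤)  OUT=(all ⊤)
  B4:  IN=(all ⊤)  OUT=(all ⊤)
  B5:  IN=(all ⊤)  OUT={f:0; rest ⊤}
  B6:  IN={f:0; rest ⊤}  OUT={f:0; rest ⊤}
  B7:  IN={f:0; rest ⊤}  OUT={e:0, f:0; rest ⊤}
  B8:  IN={e:0, f:0; rest ⊤}  OUT={e:0, f:-; rest ⊤}
  B9:  IN={e:0, f:-; rest ⊤}  OUT={d:-, e:0, f:-; rest ⊤}

Merge at B5: IN[B5] = OUT[B4] = {a: ⊤, b: ⊤, c: ⊤, d: ⊤, e: ⊤, f: ⊤}
Applying B5's transfer function to that IN value gives OUT[B5] (row B5 above).

Answer: {a: ⊤, b: ⊤, c: ⊤, d: ⊤, e: ⊤, f: 0}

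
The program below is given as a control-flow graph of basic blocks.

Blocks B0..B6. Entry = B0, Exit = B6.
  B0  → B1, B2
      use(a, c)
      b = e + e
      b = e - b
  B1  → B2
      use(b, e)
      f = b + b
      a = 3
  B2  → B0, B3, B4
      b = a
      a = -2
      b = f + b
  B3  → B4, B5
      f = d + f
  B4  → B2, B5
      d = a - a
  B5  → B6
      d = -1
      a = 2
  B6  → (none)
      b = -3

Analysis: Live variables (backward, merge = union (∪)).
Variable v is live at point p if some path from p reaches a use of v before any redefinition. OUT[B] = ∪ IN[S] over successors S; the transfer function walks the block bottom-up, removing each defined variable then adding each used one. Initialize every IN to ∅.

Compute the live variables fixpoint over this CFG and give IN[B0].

Answer: {a, c, d, e, f}

Trace:
Per-block solution:
  B0:  IN={a, c, d, e, f}  OUT={a, b, c, d, e, f}
  B1:  IN={b, c, d, e}  OUT={a, c, d, e, f}
  B2:  IN={a, c, d, e, f}  OUT={a, c, d, e, f}
  B3:  IN={a, c, d, e, f}  OUT={a, c, e, f}
  B4:  IN={a, c, e, f}  OUT={a, c, d, e, f}
  B5:  IN={}  OUT={}
  B6:  IN={}  OUT={}

Merge at B0: OUT[B0] = IN[B1] ⊔ IN[B2] = {a, b, c, d, e, f}
Applying B0's transfer function to that OUT value gives IN[B0] (row B0 above).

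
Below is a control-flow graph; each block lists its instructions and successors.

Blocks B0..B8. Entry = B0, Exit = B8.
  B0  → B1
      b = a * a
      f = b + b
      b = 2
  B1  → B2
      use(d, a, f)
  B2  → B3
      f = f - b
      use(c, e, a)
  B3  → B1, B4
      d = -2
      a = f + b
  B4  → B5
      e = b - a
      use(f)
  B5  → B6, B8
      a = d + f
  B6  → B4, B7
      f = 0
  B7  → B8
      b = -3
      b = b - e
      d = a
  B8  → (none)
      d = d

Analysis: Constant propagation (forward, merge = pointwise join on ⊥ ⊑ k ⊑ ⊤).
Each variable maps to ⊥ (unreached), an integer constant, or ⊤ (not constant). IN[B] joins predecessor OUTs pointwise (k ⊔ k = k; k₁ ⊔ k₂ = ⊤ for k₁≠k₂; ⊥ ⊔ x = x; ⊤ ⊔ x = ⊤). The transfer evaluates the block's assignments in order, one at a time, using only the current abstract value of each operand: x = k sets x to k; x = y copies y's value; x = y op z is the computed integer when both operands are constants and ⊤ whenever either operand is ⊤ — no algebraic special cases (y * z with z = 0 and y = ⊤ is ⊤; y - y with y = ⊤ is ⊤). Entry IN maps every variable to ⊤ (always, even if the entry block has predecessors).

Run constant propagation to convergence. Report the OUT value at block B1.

Converged values:
  B0:   IN=(all ⊤)   OUT={b:2; rest ⊤}
  B1:   IN={b:2; rest ⊤}   OUT={b:2; rest ⊤}
  B2:   IN={b:2; rest ⊤}   OUT={b:2; rest ⊤}
  B3:   IN={b:2; rest ⊤}   OUT={b:2, d:-2; rest ⊤}
  B4:   IN={b:2, d:-2; rest ⊤}   OUT={b:2, d:-2; rest ⊤}
  B5:   IN={b:2, d:-2; rest ⊤}   OUT={b:2, d:-2; rest ⊤}
  B6:   IN={b:2, d:-2; rest ⊤}   OUT={b:2, d:-2, f:0; rest ⊤}
  B7:   IN={b:2, d:-2, f:0; rest ⊤}   OUT={f:0; rest ⊤}
  B8:   IN=(all ⊤)   OUT=(all ⊤)

Merge at B1: IN[B1] = OUT[B0] ⊔ OUT[B3] = {a: ⊤, b: 2, c: ⊤, d: ⊤, e: ⊤, f: ⊤}
Applying B1's transfer function to that IN value gives OUT[B1] (row B1 above).

Answer: {a: ⊤, b: 2, c: ⊤, d: ⊤, e: ⊤, f: ⊤}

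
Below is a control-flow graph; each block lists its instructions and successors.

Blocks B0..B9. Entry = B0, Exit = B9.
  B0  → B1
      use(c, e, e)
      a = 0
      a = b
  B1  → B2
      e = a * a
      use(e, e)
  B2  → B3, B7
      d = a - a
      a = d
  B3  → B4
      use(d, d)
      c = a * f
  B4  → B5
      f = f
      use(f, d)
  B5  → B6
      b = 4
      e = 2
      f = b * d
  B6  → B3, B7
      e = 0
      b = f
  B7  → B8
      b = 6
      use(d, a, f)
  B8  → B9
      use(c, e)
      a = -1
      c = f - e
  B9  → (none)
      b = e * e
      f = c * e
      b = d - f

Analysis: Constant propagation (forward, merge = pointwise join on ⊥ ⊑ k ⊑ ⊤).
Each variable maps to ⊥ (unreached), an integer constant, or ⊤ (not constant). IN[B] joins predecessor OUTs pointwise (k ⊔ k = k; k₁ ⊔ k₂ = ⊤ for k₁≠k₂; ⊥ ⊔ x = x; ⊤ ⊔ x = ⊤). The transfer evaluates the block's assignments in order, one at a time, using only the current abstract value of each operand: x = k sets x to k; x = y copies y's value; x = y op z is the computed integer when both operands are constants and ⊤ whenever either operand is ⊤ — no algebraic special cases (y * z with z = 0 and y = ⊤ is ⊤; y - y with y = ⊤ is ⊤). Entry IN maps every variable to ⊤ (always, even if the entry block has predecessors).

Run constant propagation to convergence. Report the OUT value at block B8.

Fixpoint table:
  B0: | IN=(all ⊤) | OUT=(all ⊤)
  B1: | IN=(all ⊤) | OUT=(all ⊤)
  B2: | IN=(all ⊤) | OUT=(all ⊤)
  B3: | IN=(all ⊤) | OUT=(all ⊤)
  B4: | IN=(all ⊤) | OUT=(all ⊤)
  B5: | IN=(all ⊤) | OUT={b:4, e:2; rest ⊤}
  B6: | IN={b:4, e:2; rest ⊤} | OUT={e:0; rest ⊤}
  B7: | IN=(all ⊤) | OUT={b:6; rest ⊤}
  B8: | IN={b:6; rest ⊤} | OUT={a:-1, b:6; rest ⊤}
  B9: | IN={a:-1, b:6; rest ⊤} | OUT={a:-1; rest ⊤}

Merge at B8: IN[B8] = OUT[B7] = {a: ⊤, b: 6, c: ⊤, d: ⊤, e: ⊤, f: ⊤}
Applying B8's transfer function to that IN value gives OUT[B8] (row B8 above).

Answer: {a: -1, b: 6, c: ⊤, d: ⊤, e: ⊤, f: ⊤}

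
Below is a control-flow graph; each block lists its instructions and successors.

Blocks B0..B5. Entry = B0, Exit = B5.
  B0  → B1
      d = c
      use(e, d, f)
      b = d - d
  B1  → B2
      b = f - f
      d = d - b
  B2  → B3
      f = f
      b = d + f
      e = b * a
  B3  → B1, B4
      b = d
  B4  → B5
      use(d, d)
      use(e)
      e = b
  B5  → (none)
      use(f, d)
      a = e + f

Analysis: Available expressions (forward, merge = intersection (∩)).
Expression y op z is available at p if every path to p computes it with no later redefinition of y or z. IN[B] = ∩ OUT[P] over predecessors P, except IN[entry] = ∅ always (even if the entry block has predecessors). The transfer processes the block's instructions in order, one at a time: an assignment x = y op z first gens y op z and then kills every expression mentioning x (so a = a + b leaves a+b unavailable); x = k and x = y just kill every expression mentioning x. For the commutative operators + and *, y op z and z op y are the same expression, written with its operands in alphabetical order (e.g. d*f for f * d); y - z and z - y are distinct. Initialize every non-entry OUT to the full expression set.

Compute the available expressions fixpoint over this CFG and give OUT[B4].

Per-block solution:
  B0:   IN={}   OUT={d-d}
  B1:   IN={}   OUT={f-f}
  B2:   IN={f-f}   OUT={a*b, d+f}
  B3:   IN={a*b, d+f}   OUT={d+f}
  B4:   IN={d+f}   OUT={d+f}
  B5:   IN={d+f}   OUT={d+f, e+f}

Merge at B4: IN[B4] = OUT[B3] = {d+f}
Applying B4's transfer function to that IN value gives OUT[B4] (row B4 above).

Answer: {d+f}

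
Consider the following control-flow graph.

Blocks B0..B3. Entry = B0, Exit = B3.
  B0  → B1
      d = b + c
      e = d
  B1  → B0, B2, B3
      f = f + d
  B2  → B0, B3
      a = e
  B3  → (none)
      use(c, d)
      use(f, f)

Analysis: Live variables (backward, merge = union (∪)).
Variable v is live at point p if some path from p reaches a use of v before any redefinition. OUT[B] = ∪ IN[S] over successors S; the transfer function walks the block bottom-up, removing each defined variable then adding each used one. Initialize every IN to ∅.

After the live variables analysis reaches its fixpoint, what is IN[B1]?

Answer: {b, c, d, e, f}

Trace:
Fixpoint table:
  B0:   IN={b, c, f}   OUT={b, c, d, e, f}
  B1:   IN={b, c, d, e, f}   OUT={b, c, d, e, f}
  B2:   IN={b, c, d, e, f}   OUT={b, c, d, f}
  B3:   IN={c, d, f}   OUT={}

Merge at B1: OUT[B1] = IN[B0] ⊔ IN[B2] ⊔ IN[B3] = {b, c, d, e, f}
Applying B1's transfer function to that OUT value gives IN[B1] (row B1 above).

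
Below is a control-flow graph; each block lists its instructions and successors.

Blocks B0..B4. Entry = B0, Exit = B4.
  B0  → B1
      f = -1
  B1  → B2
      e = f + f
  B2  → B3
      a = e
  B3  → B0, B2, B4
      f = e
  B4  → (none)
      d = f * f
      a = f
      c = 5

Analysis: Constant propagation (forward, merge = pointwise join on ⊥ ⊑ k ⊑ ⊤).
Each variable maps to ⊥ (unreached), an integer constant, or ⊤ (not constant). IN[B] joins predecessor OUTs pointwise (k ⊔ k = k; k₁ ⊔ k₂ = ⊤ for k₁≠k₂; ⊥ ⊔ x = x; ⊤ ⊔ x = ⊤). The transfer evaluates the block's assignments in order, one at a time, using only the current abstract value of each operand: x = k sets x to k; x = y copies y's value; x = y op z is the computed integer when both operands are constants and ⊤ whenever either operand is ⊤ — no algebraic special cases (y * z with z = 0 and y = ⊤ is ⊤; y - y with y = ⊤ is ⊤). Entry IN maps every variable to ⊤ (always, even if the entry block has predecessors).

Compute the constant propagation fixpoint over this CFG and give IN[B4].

Answer: {a: -2, b: ⊤, c: ⊤, d: ⊤, e: -2, f: -2}

Derivation:
Converged values:
  B0:   IN=(all ⊤)   OUT={f:-1; rest ⊤}
  B1:   IN={f:-1; rest ⊤}   OUT={e:-2, f:-1; rest ⊤}
  B2:   IN={e:-2; rest ⊤}   OUT={a:-2, e:-2; rest ⊤}
  B3:   IN={a:-2, e:-2; rest ⊤}   OUT={a:-2, e:-2, f:-2; rest ⊤}
  B4:   IN={a:-2, e:-2, f:-2; rest ⊤}   OUT={a:-2, c:5, d:4, e:-2, f:-2; rest ⊤}

Merge at B4: IN[B4] = OUT[B3] = {a: -2, b: ⊤, c: ⊤, d: ⊤, e: -2, f: -2}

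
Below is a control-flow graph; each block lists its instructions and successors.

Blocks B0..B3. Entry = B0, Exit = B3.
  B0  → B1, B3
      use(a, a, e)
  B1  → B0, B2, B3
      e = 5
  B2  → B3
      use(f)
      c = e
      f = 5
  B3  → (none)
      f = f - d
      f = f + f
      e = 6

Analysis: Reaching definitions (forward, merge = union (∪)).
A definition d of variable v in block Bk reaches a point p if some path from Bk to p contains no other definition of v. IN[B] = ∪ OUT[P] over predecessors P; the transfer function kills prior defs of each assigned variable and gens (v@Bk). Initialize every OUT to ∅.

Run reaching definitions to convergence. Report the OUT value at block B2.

Answer: {c@B2, e@B1, f@B2}

Trace:
Fixpoint table:
  B0:   IN={e@B1}   OUT={e@B1}
  B1:   IN={e@B1}   OUT={e@B1}
  B2:   IN={e@B1}   OUT={c@B2, e@B1, f@B2}
  B3:   IN={c@B2, e@B1, f@B2}   OUT={c@B2, e@B3, f@B3}

Merge at B2: IN[B2] = OUT[B1] = {e@B1}
Applying B2's transfer function to that IN value gives OUT[B2] (row B2 above).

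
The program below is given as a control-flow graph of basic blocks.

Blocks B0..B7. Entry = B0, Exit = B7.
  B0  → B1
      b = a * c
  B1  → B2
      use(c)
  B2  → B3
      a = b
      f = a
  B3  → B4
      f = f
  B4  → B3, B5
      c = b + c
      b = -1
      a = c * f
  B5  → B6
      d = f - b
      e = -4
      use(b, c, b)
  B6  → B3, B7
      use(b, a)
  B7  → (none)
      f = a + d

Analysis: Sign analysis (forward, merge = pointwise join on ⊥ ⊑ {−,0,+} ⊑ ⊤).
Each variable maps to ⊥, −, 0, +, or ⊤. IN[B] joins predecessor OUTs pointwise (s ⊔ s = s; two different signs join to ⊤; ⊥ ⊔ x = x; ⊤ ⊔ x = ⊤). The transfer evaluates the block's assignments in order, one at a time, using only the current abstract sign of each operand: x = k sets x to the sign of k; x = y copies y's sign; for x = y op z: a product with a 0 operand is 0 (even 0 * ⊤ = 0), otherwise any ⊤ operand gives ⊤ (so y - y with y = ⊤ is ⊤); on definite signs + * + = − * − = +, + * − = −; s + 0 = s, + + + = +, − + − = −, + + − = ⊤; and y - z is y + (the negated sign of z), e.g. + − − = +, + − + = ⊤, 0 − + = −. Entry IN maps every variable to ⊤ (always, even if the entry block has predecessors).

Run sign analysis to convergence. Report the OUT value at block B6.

Answer: {a: ⊤, b: -, c: ⊤, d: ⊤, e: -, f: ⊤}

Trace:
Per-block solution:
  B0: | IN=(all ⊤) | OUT=(all ⊤)
  B1: | IN=(all ⊤) | OUT=(all ⊤)
  B2: | IN=(all ⊤) | OUT=(all ⊤)
  B3: | IN=(all ⊤) | OUT=(all ⊤)
  B4: | IN=(all ⊤) | OUT={b:-; rest ⊤}
  B5: | IN={b:-; rest ⊤} | OUT={b:-, e:-; rest ⊤}
  B6: | IN={b:-, e:-; rest ⊤} | OUT={b:-, e:-; rest ⊤}
  B7: | IN={b:-, e:-; rest ⊤} | OUT={b:-, e:-; rest ⊤}

Merge at B6: IN[B6] = OUT[B5] = {a: ⊤, b: -, c: ⊤, d: ⊤, e: -, f: ⊤}
Applying B6's transfer function to that IN value gives OUT[B6] (row B6 above).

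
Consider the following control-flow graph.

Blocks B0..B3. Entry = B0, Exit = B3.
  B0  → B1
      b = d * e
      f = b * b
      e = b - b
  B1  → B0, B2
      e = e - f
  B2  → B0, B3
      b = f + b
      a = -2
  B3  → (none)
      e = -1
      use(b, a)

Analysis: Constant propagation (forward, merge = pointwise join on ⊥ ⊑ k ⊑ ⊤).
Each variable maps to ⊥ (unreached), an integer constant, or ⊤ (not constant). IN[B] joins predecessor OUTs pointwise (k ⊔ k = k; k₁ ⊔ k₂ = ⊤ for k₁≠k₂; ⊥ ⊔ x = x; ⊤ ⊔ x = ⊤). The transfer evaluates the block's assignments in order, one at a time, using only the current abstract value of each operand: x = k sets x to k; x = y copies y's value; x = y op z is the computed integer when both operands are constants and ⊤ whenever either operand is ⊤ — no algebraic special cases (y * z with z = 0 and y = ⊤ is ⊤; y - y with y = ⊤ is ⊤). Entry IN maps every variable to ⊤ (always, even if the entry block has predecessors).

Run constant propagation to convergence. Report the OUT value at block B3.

Per-block solution:
  B0: | IN=(all ⊤) | OUT=(all ⊤)
  B1: | IN=(all ⊤) | OUT=(all ⊤)
  B2: | IN=(all ⊤) | OUT={a:-2; rest ⊤}
  B3: | IN={a:-2; rest ⊤} | OUT={a:-2, e:-1; rest ⊤}

Merge at B3: IN[B3] = OUT[B2] = {a: -2, b: ⊤, c: ⊤, d: ⊤, e: ⊤, f: ⊤}
Applying B3's transfer function to that IN value gives OUT[B3] (row B3 above).

Answer: {a: -2, b: ⊤, c: ⊤, d: ⊤, e: -1, f: ⊤}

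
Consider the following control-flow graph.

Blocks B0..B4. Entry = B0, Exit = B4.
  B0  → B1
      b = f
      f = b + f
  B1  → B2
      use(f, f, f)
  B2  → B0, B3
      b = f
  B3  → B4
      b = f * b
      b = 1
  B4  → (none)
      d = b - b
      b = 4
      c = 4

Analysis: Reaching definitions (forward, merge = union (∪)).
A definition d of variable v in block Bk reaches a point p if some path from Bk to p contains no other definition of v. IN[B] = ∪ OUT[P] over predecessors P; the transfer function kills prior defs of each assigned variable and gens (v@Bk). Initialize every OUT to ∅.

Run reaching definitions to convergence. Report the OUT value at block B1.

Per-block solution:
  B0: | IN={b@B2, f@B0} | OUT={b@B0, f@B0}
  B1: | IN={b@B0, f@B0} | OUT={b@B0, f@B0}
  B2: | IN={b@B0, f@B0} | OUT={b@B2, f@B0}
  B3: | IN={b@B2, f@B0} | OUT={b@B3, f@B0}
  B4: | IN={b@B3, f@B0} | OUT={b@B4, c@B4, d@B4, f@B0}

Merge at B1: IN[B1] = OUT[B0] = {b@B0, f@B0}
Applying B1's transfer function to that IN value gives OUT[B1] (row B1 above).

Answer: {b@B0, f@B0}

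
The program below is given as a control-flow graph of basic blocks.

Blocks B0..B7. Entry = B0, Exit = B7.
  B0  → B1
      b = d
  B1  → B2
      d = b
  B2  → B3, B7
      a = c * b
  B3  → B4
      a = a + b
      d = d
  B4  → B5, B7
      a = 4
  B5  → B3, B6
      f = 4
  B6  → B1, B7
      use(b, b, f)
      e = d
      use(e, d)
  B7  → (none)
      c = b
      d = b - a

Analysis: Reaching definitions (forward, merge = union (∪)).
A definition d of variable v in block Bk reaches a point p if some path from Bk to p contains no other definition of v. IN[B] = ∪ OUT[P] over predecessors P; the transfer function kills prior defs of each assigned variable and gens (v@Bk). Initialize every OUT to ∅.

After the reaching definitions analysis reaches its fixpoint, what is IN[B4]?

Converged values:
  B0:  IN={}  OUT={b@B0}
  B1:  IN={a@B4, b@B0, d@B3, e@B6, f@B5}  OUT={a@B4, b@B0, d@B1, e@B6, f@B5}
  B2:  IN={a@B4, b@B0, d@B1, e@B6, f@B5}  OUT={a@B2, b@B0, d@B1, e@B6, f@B5}
  B3:  IN={a@B2, a@B4, b@B0, d@B1, d@B3, e@B6, f@B5}  OUT={a@B3, b@B0, d@B3, e@B6, f@B5}
  B4:  IN={a@B3, b@B0, d@B3, e@B6, f@B5}  OUT={a@B4, b@B0, d@B3, e@B6, f@B5}
  B5:  IN={a@B4, b@B0, d@B3, e@B6, f@B5}  OUT={a@B4, b@B0, d@B3, e@B6, f@B5}
  B6:  IN={a@B4, b@B0, d@B3, e@B6, f@B5}  OUT={a@B4, b@B0, d@B3, e@B6, f@B5}
  B7:  IN={a@B2, a@B4, b@B0, d@B1, d@B3, e@B6, f@B5}  OUT={a@B2, a@B4, b@B0, c@B7, d@B7, e@B6, f@B5}

Merge at B4: IN[B4] = OUT[B3] = {a@B3, b@B0, d@B3, e@B6, f@B5}

Answer: {a@B3, b@B0, d@B3, e@B6, f@B5}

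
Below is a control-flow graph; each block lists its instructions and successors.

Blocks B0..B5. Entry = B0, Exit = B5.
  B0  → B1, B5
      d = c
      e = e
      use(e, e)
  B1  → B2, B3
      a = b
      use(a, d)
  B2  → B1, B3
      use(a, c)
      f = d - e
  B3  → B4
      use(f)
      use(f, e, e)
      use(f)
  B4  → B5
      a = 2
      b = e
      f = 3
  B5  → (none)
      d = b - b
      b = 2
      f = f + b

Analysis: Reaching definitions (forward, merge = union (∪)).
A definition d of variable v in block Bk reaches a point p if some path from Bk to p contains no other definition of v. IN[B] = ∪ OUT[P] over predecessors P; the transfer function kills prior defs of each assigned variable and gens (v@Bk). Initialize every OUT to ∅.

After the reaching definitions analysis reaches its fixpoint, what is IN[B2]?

Answer: {a@B1, d@B0, e@B0, f@B2}

Trace:
Converged values:
  B0:   IN={}   OUT={d@B0, e@B0}
  B1:   IN={a@B1, d@B0, e@B0, f@B2}   OUT={a@B1, d@B0, e@B0, f@B2}
  B2:   IN={a@B1, d@B0, e@B0, f@B2}   OUT={a@B1, d@B0, e@B0, f@B2}
  B3:   IN={a@B1, d@B0, e@B0, f@B2}   OUT={a@B1, d@B0, e@B0, f@B2}
  B4:   IN={a@B1, d@B0, e@B0, f@B2}   OUT={a@B4, b@B4, d@B0, e@B0, f@B4}
  B5:   IN={a@B4, b@B4, d@B0, e@B0, f@B4}   OUT={a@B4, b@B5, d@B5, e@B0, f@B5}

Merge at B2: IN[B2] = OUT[B1] = {a@B1, d@B0, e@B0, f@B2}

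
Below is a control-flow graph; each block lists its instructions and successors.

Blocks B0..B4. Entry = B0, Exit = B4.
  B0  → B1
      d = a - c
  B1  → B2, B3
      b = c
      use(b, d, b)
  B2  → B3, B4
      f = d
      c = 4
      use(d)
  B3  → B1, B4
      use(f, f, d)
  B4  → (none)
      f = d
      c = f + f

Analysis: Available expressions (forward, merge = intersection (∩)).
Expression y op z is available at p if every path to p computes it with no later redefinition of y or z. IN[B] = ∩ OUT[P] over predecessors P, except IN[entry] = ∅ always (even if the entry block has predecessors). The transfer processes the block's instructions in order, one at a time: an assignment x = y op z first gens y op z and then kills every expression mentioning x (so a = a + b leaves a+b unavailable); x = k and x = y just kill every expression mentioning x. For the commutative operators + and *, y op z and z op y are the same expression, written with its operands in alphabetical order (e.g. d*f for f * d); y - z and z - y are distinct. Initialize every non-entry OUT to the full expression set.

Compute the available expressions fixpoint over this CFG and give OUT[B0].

Answer: {a-c}

Working:
Converged values:
  B0:  IN={}  OUT={a-c}
  B1:  IN={}  OUT={}
  B2:  IN={}  OUT={}
  B3:  IN={}  OUT={}
  B4:  IN={}  OUT={f+f}

B0 is the boundary node: IN[B0] = {}
Applying B0's transfer function to that IN value gives OUT[B0] (row B0 above).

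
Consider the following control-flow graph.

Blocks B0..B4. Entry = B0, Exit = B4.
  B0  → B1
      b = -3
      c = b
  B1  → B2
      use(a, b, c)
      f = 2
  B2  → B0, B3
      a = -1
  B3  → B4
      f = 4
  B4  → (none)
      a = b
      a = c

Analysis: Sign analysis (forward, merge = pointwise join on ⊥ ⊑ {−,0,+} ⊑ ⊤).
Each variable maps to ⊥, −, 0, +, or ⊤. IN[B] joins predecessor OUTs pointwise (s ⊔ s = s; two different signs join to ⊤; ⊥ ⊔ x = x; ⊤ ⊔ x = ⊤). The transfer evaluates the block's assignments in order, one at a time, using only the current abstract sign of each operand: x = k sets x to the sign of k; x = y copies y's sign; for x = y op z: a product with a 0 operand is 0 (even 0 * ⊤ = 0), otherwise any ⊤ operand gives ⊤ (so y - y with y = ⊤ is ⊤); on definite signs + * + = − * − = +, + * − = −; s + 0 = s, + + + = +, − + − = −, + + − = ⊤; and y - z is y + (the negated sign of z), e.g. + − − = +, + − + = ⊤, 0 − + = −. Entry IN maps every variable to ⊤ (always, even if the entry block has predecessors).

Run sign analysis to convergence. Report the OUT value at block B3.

Answer: {a: -, b: -, c: -, d: ⊤, e: ⊤, f: +}

Working:
Per-block solution:
  B0: | IN=(all ⊤) | OUT={b:-, c:-; rest ⊤}
  B1: | IN={b:-, c:-; rest ⊤} | OUT={b:-, c:-, f:+; rest ⊤}
  B2: | IN={b:-, c:-, f:+; rest ⊤} | OUT={a:-, b:-, c:-, f:+; rest ⊤}
  B3: | IN={a:-, b:-, c:-, f:+; rest ⊤} | OUT={a:-, b:-, c:-, f:+; rest ⊤}
  B4: | IN={a:-, b:-, c:-, f:+; rest ⊤} | OUT={a:-, b:-, c:-, f:+; rest ⊤}

Merge at B3: IN[B3] = OUT[B2] = {a: -, b: -, c: -, d: ⊤, e: ⊤, f: +}
Applying B3's transfer function to that IN value gives OUT[B3] (row B3 above).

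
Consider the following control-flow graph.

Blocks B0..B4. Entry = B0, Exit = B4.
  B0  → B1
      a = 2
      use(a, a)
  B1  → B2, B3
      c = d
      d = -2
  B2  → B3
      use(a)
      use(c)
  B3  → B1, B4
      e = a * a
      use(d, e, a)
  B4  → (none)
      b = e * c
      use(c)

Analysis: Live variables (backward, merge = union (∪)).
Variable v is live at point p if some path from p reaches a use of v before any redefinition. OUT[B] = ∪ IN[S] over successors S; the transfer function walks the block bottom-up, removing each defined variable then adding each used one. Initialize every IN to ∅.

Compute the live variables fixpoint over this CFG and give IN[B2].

Converged values:
  B0: | IN={d} | OUT={a, d}
  B1: | IN={a, d} | OUT={a, c, d}
  B2: | IN={a, c, d} | OUT={a, c, d}
  B3: | IN={a, c, d} | OUT={a, c, d, e}
  B4: | IN={c, e} | OUT={}

Merge at B2: OUT[B2] = IN[B3] = {a, c, d}
Applying B2's transfer function to that OUT value gives IN[B2] (row B2 above).

Answer: {a, c, d}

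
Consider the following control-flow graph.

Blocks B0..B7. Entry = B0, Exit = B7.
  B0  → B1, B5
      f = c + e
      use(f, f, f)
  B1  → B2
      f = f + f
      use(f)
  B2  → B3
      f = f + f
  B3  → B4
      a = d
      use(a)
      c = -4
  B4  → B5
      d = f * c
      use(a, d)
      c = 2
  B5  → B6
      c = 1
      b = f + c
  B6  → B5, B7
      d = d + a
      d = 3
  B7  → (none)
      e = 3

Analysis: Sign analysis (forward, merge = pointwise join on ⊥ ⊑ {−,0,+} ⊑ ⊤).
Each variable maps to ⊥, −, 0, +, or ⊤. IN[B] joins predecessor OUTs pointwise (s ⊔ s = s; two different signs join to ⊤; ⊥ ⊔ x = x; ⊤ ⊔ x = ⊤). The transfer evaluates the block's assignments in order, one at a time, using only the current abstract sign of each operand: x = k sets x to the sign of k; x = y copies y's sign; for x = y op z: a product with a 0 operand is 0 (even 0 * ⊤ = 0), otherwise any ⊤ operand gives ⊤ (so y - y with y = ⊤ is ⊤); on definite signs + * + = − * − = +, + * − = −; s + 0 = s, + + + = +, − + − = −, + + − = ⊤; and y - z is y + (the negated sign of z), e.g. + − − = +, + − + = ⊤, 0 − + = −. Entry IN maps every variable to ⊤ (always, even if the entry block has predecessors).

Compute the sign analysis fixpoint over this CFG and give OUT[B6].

Answer: {a: ⊤, b: ⊤, c: +, d: +, e: ⊤, f: ⊤}

Derivation:
Converged values:
  B0: | IN=(all ⊤) | OUT=(all ⊤)
  B1: | IN=(all ⊤) | OUT=(all ⊤)
  B2: | IN=(all ⊤) | OUT=(all ⊤)
  B3: | IN=(all ⊤) | OUT={c:-; rest ⊤}
  B4: | IN={c:-; rest ⊤} | OUT={c:+; rest ⊤}
  B5: | IN=(all ⊤) | OUT={c:+; rest ⊤}
  B6: | IN={c:+; rest ⊤} | OUT={c:+, d:+; rest ⊤}
  B7: | IN={c:+, d:+; rest ⊤} | OUT={c:+, d:+, e:+; rest ⊤}

Merge at B6: IN[B6] = OUT[B5] = {a: ⊤, b: ⊤, c: +, d: ⊤, e: ⊤, f: ⊤}
Applying B6's transfer function to that IN value gives OUT[B6] (row B6 above).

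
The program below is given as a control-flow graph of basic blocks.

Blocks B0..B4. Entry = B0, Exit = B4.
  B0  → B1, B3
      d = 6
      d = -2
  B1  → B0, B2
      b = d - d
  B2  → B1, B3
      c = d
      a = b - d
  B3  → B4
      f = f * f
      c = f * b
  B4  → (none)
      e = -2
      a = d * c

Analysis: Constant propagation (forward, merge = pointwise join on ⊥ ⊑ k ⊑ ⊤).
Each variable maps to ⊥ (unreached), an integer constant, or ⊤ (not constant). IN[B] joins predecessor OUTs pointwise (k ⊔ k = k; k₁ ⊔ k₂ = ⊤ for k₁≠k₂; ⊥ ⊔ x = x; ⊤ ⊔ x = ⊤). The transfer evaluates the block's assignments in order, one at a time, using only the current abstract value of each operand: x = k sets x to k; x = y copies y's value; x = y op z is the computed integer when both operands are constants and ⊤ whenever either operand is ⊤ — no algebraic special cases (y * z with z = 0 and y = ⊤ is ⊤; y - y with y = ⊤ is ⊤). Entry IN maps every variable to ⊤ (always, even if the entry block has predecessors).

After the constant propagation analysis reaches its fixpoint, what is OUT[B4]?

Fixpoint table:
  B0:   IN=(all ⊤)   OUT={d:-2; rest ⊤}
  B1:   IN={d:-2; rest ⊤}   OUT={b:0, d:-2; rest ⊤}
  B2:   IN={b:0, d:-2; rest ⊤}   OUT={a:2, b:0, c:-2, d:-2; rest ⊤}
  B3:   IN={d:-2; rest ⊤}   OUT={d:-2; rest ⊤}
  B4:   IN={d:-2; rest ⊤}   OUT={d:-2, e:-2; rest ⊤}

Merge at B4: IN[B4] = OUT[B3] = {a: ⊤, b: ⊤, c: ⊤, d: -2, e: ⊤, f: ⊤}
Applying B4's transfer function to that IN value gives OUT[B4] (row B4 above).

Answer: {a: ⊤, b: ⊤, c: ⊤, d: -2, e: -2, f: ⊤}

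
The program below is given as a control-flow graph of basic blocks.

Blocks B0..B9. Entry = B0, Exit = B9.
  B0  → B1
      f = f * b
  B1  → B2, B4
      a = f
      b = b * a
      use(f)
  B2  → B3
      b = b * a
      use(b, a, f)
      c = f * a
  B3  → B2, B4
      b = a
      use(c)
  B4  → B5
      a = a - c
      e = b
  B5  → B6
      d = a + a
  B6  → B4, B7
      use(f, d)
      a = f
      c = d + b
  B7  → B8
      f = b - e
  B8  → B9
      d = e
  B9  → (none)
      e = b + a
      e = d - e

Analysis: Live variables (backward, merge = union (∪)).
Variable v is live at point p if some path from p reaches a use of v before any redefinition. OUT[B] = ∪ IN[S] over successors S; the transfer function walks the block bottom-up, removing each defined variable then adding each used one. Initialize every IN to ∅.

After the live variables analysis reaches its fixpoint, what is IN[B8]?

Per-block solution:
  B0:  IN={b, c, f}  OUT={b, c, f}
  B1:  IN={b, c, f}  OUT={a, b, c, f}
  B2:  IN={a, b, f}  OUT={a, c, f}
  B3:  IN={a, c, f}  OUT={a, b, c, f}
  B4:  IN={a, b, c, f}  OUT={a, b, e, f}
  B5:  IN={a, b, e, f}  OUT={b, d, e, f}
  B6:  IN={b, d, e, f}  OUT={a, b, c, e, f}
  B7:  IN={a, b, e}  OUT={a, b, e}
  B8:  IN={a, b, e}  OUT={a, b, d}
  B9:  IN={a, b, d}  OUT={}

Merge at B8: OUT[B8] = IN[B9] = {a, b, d}
Applying B8's transfer function to that OUT value gives IN[B8] (row B8 above).

Answer: {a, b, e}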